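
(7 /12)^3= 343 /1728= 0.20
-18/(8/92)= -207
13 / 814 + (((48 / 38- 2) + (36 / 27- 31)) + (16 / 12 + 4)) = -1162465 / 46398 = -25.05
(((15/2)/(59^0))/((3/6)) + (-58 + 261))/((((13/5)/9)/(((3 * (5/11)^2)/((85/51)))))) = 441450/1573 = 280.64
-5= -5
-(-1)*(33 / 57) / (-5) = -11 / 95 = -0.12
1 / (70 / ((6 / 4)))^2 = 9 / 19600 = 0.00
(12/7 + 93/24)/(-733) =-313/41048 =-0.01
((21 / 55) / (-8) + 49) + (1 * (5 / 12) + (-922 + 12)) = -1136033 / 1320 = -860.63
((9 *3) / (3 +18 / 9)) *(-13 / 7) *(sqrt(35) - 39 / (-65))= -65.35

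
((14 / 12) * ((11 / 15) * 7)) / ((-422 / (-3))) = 539 / 12660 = 0.04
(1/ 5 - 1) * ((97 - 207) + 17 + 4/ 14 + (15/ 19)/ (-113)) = 5574032/ 75145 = 74.18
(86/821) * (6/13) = 516/10673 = 0.05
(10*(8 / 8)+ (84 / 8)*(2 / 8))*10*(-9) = -4545 / 4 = -1136.25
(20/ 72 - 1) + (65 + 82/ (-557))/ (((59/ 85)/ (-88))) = -4864027939/ 591534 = -8222.74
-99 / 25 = -3.96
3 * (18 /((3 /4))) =72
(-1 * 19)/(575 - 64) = -19/511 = -0.04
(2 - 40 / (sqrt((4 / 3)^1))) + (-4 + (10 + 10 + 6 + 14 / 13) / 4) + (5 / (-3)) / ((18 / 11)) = 2633 / 702 - 20* sqrt(3) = -30.89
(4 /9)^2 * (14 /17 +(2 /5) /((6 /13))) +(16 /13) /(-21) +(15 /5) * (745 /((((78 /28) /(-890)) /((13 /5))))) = -3489561349324 /1879605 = -1856539.72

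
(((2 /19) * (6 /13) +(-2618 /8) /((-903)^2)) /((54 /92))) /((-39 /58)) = -3698639729 /30297220317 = -0.12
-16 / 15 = -1.07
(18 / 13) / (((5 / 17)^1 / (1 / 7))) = 306 / 455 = 0.67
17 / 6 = 2.83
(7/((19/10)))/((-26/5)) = -175/247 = -0.71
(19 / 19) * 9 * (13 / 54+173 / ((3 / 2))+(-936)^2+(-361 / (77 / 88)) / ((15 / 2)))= 1655935907 / 210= 7885409.08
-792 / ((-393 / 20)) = 5280 / 131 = 40.31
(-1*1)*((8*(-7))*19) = 1064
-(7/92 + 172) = -15831/92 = -172.08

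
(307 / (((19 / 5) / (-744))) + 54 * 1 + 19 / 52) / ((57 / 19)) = -59332367 / 2964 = -20017.67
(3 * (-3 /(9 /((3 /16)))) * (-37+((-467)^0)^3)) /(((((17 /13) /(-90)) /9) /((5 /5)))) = -4181.03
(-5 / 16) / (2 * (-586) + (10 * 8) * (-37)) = 5 / 66112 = 0.00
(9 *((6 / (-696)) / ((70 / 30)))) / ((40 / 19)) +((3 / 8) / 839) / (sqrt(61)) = -513 / 32480 +3 *sqrt(61) / 409432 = -0.02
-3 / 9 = -1 / 3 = -0.33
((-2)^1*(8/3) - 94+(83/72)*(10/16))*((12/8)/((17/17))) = -56801/384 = -147.92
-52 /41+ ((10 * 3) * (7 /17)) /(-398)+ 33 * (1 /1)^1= 4396978 /138703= 31.70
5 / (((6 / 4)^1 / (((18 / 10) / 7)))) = 6 / 7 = 0.86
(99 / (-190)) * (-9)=891 / 190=4.69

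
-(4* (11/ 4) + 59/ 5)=-114/ 5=-22.80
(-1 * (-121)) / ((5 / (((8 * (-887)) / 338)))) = -429308 / 845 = -508.06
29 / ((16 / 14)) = 25.38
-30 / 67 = -0.45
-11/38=-0.29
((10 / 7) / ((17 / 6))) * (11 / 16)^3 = 19965 / 121856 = 0.16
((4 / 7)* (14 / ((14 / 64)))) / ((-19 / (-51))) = 98.17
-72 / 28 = -18 / 7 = -2.57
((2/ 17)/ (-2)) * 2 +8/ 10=58/ 85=0.68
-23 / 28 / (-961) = 23 / 26908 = 0.00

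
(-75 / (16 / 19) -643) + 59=-10769 / 16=-673.06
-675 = -675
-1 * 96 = -96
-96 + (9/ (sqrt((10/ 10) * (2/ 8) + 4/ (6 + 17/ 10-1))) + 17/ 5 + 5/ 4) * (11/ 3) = -1579/ 20 + 66 * sqrt(15209)/ 227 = -43.09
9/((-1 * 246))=-3/82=-0.04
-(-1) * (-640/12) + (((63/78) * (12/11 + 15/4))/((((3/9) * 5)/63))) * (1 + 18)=47272429/17160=2754.80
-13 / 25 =-0.52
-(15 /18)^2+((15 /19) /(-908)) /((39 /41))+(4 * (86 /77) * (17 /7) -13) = -1547973593 /543981438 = -2.85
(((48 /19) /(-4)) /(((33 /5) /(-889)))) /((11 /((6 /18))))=17780 /6897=2.58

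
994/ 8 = 497/ 4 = 124.25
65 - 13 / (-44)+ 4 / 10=14453 / 220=65.70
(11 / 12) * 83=913 / 12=76.08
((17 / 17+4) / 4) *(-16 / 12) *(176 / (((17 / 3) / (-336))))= 295680 / 17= 17392.94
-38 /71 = -0.54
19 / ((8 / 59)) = 1121 / 8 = 140.12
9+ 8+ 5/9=158/9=17.56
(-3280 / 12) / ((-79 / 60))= 16400 / 79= 207.59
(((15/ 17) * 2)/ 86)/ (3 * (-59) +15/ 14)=-70/ 600151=-0.00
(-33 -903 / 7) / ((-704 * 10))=81 / 3520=0.02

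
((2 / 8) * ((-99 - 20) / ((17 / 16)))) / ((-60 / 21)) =49 / 5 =9.80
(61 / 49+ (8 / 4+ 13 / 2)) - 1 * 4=563 / 98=5.74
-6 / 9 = -2 / 3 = -0.67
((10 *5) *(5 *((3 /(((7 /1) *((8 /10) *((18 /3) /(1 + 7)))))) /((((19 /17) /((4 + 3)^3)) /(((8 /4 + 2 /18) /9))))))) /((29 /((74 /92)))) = 19263125 /54027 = 356.55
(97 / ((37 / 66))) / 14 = 12.36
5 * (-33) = -165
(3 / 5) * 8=24 / 5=4.80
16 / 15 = 1.07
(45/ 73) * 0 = 0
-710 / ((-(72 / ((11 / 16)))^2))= 42955 / 663552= 0.06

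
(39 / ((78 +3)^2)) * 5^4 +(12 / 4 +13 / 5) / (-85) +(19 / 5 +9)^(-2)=13916414219 / 3807129600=3.66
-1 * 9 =-9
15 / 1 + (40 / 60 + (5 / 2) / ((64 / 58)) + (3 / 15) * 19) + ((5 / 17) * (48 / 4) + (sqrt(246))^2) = 4426991 / 16320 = 271.26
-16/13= -1.23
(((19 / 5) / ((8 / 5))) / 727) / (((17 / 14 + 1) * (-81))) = -133 / 7301988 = -0.00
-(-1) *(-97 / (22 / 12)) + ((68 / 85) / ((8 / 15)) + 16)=-779 / 22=-35.41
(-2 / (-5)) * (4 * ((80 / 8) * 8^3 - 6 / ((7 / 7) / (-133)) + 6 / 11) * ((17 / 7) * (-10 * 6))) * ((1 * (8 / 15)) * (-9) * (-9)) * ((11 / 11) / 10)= -5961023.70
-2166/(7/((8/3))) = -5776/7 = -825.14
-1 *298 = -298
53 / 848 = 1 / 16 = 0.06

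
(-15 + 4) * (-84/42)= 22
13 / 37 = 0.35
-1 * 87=-87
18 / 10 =9 / 5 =1.80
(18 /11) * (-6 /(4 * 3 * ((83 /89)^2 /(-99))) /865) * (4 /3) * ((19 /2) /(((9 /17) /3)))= 46052694 /5958985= 7.73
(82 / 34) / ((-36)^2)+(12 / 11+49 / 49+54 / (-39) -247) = -775961177 / 3150576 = -246.29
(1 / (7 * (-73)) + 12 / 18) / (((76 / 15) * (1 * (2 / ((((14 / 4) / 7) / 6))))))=5095 / 932064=0.01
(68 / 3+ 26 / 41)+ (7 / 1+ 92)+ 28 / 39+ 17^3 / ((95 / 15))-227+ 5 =6853504 / 10127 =676.76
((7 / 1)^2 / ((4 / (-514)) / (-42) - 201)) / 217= -37779 / 33628676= -0.00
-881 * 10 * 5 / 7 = -44050 / 7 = -6292.86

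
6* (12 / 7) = 72 / 7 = 10.29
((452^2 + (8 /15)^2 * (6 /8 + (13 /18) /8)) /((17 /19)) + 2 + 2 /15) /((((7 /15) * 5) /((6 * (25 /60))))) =244652.32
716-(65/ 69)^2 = 3404651/ 4761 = 715.11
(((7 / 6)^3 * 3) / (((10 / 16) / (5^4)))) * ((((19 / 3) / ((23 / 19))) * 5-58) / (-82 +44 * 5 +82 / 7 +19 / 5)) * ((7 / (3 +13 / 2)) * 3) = -46156223750 / 21132009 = -2184.19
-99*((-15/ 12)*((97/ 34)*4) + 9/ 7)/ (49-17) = 305811/ 7616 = 40.15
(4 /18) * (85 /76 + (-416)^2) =13152341 /342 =38457.14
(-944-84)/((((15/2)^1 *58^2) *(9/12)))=-2056/37845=-0.05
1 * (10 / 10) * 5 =5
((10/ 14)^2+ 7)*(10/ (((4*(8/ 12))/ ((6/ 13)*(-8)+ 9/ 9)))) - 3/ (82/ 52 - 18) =-419886/ 5551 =-75.64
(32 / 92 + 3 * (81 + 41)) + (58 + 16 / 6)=29464 / 69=427.01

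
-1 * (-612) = 612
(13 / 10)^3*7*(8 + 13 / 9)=261443 / 1800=145.25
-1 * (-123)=123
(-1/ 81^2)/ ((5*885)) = -1/ 29032425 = -0.00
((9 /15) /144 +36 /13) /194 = 0.01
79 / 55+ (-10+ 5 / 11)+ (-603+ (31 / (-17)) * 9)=-586732 / 935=-627.52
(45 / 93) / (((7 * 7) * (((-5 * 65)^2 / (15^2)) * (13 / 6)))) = 162 / 16686215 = 0.00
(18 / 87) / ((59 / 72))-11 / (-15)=0.99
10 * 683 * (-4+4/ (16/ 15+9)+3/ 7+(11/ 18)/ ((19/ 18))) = -355965940/ 20083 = -17724.74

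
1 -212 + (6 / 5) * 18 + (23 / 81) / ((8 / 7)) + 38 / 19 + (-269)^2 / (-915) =-52618607 / 197640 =-266.23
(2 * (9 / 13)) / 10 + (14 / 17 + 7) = 8798 / 1105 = 7.96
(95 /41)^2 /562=9025 /944722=0.01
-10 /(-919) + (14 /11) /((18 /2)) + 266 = 24214802 /90981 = 266.15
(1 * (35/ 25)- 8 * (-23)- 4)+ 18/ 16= 7301/ 40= 182.52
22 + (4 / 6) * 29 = 41.33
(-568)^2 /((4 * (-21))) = -80656 /21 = -3840.76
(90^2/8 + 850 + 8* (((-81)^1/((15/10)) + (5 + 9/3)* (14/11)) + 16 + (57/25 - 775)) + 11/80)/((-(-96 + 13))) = -19983339/365200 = -54.72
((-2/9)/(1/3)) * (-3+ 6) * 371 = -742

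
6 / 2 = 3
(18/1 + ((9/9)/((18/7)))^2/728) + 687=23755687/33696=705.00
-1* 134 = -134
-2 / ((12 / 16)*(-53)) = 8 / 159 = 0.05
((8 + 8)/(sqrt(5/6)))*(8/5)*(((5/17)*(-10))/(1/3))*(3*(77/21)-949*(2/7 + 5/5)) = 6500352*sqrt(30)/119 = 299192.39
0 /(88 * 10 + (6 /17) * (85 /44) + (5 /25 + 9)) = 0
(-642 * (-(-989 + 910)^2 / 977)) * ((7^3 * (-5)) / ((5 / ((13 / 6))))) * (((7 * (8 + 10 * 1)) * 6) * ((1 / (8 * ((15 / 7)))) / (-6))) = 437716348251 / 19540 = 22401041.36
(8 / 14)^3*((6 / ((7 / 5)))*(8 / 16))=960 / 2401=0.40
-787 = -787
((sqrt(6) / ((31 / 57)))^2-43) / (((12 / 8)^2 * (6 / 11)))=-18.51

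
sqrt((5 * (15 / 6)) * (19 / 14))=5 * sqrt(133) / 14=4.12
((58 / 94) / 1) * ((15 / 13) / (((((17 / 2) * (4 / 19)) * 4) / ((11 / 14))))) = 90915 / 1163344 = 0.08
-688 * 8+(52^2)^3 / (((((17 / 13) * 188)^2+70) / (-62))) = -103606366658688 / 5113123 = -20262834.80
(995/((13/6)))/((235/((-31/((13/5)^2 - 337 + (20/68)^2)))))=267426150/1457454349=0.18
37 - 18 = 19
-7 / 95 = -0.07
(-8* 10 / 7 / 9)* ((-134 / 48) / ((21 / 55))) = 36850 / 3969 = 9.28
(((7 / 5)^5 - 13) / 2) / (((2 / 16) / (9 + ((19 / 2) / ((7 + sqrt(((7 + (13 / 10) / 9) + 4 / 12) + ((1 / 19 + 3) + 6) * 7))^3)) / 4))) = -42630333737611467564 / 162916847932165625 - 86481328753782 * sqrt(23017930) / 32583369586433125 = -274.40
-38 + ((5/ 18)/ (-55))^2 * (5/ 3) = -4469251/ 117612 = -38.00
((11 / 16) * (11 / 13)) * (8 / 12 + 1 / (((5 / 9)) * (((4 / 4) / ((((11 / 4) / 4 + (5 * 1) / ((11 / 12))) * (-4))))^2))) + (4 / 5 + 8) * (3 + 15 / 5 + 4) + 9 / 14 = 251968909 / 349440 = 721.06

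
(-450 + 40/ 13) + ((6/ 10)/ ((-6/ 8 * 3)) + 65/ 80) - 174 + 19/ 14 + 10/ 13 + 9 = -13306039/ 21840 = -609.25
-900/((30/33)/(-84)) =83160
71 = 71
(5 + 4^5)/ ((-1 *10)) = -1029/ 10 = -102.90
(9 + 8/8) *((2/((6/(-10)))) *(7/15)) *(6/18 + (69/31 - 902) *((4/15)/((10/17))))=6339.89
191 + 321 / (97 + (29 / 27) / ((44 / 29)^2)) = 194.29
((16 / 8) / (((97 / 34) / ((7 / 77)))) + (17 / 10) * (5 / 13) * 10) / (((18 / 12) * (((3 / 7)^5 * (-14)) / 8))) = -1759049432 / 10111959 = -173.96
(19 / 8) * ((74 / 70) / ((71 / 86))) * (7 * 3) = 90687 / 1420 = 63.86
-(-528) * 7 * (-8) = -29568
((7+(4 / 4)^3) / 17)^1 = 8 / 17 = 0.47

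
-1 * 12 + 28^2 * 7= 5476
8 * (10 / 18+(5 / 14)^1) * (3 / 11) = 460 / 231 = 1.99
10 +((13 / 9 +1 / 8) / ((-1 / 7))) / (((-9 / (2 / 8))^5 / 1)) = 43535647511 / 4353564672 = 10.00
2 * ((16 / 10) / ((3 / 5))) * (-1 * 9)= -48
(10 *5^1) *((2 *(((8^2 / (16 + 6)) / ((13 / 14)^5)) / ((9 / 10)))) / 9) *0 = 0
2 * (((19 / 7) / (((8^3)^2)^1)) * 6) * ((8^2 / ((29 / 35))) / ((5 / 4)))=57 / 7424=0.01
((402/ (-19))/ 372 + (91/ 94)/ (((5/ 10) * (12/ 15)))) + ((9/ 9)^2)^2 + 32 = 3915853/ 110732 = 35.36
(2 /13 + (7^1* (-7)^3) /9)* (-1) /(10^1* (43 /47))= 293233 /10062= 29.14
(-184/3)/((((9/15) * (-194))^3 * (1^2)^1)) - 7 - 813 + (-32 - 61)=-67494903494/73926513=-913.00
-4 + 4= 0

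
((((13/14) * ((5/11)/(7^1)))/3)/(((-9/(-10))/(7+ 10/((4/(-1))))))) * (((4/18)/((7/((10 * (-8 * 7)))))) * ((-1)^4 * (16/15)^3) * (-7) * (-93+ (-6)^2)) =-16187392/18711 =-865.13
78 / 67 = 1.16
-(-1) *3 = 3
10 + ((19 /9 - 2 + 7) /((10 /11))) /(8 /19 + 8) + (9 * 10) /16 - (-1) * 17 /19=596743 /34200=17.45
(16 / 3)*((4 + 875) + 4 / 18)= 126608 / 27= 4689.19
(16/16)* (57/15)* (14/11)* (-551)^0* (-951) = -252966/55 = -4599.38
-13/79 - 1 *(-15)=1172/79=14.84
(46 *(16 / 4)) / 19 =184 / 19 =9.68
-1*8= -8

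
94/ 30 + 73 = 1142/ 15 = 76.13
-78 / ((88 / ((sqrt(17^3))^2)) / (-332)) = 15903381 / 11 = 1445761.91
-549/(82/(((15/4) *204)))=-419985/82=-5121.77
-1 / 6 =-0.17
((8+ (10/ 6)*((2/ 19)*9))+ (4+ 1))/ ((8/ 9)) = 2493/ 152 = 16.40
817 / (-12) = -817 / 12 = -68.08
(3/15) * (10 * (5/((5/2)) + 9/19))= 94/19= 4.95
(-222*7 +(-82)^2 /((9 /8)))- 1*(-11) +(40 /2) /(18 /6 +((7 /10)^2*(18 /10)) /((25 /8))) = 136622695 /30771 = 4439.98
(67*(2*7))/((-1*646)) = -469/323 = -1.45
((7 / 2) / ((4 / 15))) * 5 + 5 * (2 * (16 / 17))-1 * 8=67.04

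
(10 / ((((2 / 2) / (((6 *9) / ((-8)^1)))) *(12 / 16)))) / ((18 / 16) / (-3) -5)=16.74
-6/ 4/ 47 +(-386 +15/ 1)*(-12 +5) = 244115/ 94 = 2596.97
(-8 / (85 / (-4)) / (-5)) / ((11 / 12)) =-384 / 4675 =-0.08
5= 5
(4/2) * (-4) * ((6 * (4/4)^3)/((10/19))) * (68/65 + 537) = -15947688/325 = -49069.81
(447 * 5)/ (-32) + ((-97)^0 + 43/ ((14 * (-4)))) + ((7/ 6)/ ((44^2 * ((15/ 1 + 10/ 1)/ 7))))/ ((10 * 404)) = -571686158657/ 8212512000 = -69.61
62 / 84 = 31 / 42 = 0.74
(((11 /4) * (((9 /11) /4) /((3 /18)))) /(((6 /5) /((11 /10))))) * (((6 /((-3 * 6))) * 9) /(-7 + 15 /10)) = 27 /16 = 1.69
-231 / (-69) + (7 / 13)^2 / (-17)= 3.33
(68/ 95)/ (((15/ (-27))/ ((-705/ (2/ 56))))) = 2416176/ 95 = 25433.43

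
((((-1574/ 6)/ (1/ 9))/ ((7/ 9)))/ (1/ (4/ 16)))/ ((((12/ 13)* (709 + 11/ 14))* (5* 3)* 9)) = -10231/ 1192440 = -0.01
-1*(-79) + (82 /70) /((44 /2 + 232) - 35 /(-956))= 671544331 /8500065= 79.00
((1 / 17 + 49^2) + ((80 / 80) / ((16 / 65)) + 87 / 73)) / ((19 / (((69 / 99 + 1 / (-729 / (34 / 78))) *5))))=6503541079595 / 14748240078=440.97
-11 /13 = -0.85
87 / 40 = 2.18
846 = 846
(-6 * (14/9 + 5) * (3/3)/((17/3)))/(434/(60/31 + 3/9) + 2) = -12449/346664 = -0.04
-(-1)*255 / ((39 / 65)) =425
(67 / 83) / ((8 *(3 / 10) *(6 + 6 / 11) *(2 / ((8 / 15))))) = 737 / 53784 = 0.01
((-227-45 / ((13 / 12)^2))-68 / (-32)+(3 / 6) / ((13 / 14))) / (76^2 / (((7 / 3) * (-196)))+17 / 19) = 2314466931 / 103396904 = 22.38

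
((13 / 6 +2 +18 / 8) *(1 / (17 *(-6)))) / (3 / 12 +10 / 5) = -77 / 2754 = -0.03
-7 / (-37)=7 / 37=0.19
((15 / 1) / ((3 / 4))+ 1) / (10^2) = 21 / 100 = 0.21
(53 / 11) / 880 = 53 / 9680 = 0.01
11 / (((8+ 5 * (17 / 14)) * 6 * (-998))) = -77 / 589818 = -0.00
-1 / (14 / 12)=-0.86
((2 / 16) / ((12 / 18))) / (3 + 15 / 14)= 7 / 152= 0.05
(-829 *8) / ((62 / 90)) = -9627.10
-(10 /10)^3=-1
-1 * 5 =-5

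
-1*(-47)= 47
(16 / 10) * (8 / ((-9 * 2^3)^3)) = -1 / 29160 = -0.00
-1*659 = -659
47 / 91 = 0.52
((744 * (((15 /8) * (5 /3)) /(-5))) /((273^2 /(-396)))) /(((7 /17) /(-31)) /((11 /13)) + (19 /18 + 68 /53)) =113150715480 /106380152333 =1.06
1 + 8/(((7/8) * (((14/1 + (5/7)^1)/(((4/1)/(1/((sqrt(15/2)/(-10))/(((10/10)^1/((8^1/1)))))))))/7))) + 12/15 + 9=-27.32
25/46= 0.54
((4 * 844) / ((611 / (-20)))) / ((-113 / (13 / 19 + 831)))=1066951040 / 1311817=813.34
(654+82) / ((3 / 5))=3680 / 3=1226.67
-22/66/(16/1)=-1/48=-0.02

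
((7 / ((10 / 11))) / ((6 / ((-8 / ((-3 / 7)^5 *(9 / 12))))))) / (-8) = -1294139 / 10935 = -118.35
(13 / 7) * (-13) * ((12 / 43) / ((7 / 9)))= -18252 / 2107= -8.66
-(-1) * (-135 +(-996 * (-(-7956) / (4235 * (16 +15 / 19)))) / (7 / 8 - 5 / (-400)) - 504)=-14667335721 / 19183703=-764.57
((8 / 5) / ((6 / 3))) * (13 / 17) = 52 / 85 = 0.61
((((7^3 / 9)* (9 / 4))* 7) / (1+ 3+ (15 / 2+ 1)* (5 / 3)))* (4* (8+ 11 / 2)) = 194481 / 109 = 1784.23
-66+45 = -21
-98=-98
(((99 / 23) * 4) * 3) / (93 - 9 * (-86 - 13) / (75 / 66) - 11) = 7425 / 124499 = 0.06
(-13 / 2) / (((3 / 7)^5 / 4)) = -436982 / 243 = -1798.28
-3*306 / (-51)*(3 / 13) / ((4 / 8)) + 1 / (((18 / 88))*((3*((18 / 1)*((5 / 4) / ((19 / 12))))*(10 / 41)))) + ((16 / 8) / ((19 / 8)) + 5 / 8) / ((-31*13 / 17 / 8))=8.28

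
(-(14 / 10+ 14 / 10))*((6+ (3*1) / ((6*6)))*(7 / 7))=-511 / 30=-17.03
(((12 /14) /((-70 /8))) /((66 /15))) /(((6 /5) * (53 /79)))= -0.03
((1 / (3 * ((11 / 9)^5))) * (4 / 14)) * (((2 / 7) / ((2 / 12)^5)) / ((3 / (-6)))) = -155.16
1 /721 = 0.00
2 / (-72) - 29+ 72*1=1547 / 36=42.97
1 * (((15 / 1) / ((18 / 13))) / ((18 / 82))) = 2665 / 54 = 49.35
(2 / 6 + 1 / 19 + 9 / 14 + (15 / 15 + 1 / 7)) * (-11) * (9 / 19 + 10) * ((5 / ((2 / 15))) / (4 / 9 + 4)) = -2111.07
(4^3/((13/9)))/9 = 4.92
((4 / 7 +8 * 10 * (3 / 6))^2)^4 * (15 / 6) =105800258559305482240 / 5764801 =18352803255360.50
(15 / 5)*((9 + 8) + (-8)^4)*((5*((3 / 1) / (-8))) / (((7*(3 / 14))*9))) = -6855 / 4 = -1713.75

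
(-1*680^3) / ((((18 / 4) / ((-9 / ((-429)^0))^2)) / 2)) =-11319552000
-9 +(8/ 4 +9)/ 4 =-6.25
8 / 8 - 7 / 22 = 15 / 22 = 0.68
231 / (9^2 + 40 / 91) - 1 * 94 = -675613 / 7411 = -91.16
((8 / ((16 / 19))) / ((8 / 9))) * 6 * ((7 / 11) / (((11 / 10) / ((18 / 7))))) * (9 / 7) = 207765 / 1694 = 122.65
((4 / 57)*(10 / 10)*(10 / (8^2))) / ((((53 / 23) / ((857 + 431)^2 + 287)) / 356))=5660743095 / 2014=2810696.67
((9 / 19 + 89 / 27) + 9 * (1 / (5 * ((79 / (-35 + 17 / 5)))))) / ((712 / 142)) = 694309 / 1141425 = 0.61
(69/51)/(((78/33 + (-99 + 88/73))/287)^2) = 1221582267983/99829272737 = 12.24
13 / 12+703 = 8449 / 12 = 704.08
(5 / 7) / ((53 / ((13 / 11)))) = 65 / 4081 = 0.02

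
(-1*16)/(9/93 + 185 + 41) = -0.07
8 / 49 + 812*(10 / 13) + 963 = 1011415 / 637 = 1587.78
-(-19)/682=19/682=0.03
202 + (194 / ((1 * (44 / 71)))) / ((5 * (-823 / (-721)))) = 23252587 / 90530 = 256.85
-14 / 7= -2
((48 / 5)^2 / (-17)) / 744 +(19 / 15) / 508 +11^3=26724653461 / 20078700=1331.00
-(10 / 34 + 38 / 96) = -563 / 816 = -0.69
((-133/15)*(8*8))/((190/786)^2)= -23064384/2375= -9711.32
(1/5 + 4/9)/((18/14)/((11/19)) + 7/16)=35728/147375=0.24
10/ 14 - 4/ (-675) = 3403/ 4725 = 0.72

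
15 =15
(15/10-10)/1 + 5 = -7/2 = -3.50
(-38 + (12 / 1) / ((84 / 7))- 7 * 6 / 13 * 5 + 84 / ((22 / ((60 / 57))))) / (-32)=133499 / 86944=1.54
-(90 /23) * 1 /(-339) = 0.01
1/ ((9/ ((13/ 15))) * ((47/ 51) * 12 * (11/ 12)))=221/ 23265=0.01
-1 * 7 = -7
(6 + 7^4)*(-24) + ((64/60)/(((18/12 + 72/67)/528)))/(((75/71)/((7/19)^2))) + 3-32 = -2698059982099/46704375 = -57768.89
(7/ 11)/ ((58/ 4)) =14/ 319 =0.04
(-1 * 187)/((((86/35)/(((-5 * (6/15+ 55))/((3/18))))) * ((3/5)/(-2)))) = -18129650/43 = -421619.77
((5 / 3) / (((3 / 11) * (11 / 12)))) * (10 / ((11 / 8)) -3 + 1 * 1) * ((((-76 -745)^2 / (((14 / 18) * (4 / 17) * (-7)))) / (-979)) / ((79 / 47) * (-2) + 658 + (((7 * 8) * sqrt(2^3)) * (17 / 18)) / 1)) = 36491074670480895 / 1198432886172676 -1684657575646515 * sqrt(2) / 342409396049336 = 23.49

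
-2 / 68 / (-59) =1 / 2006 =0.00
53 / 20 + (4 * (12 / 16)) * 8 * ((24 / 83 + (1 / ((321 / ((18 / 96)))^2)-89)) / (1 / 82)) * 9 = -119448090703511 / 76021360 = -1571243.80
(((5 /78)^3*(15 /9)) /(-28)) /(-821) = 625 /32727004128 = 0.00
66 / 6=11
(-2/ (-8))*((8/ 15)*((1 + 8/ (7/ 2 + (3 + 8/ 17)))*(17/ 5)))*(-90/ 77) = -34612/ 30415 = -1.14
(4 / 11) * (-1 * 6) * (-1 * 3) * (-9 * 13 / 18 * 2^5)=-14976 / 11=-1361.45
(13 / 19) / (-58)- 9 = -9931 / 1102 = -9.01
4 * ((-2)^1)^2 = 16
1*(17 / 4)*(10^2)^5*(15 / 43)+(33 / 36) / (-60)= 458999999999527 / 30960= 14825581395.33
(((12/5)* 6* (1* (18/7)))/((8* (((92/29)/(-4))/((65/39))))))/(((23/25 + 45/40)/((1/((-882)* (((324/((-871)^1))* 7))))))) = -1262950/609827589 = -0.00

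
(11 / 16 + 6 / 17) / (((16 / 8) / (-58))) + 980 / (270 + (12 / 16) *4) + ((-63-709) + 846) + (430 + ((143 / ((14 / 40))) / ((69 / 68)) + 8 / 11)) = 5515759551 / 6262256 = 880.79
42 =42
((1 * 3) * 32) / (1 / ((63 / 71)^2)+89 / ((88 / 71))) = 1.31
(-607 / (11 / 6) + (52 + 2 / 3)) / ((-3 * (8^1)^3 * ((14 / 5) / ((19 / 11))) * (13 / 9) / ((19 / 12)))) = 4146085 / 33825792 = 0.12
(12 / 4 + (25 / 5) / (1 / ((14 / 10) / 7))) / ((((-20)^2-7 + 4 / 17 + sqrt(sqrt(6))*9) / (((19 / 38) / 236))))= -116236674225*6^(1 / 4) / 235660578099126802-60886809*6^(3 / 4) / 235660578099126802 + 2660315805*sqrt(6) / 235660578099126802 + 5078706975125 / 235660578099126802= 0.00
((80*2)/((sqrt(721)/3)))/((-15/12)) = -384*sqrt(721)/721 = -14.30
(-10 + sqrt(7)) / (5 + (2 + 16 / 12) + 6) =-30 / 43 + 3 * sqrt(7) / 43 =-0.51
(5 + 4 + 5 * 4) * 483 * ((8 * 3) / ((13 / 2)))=672336 / 13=51718.15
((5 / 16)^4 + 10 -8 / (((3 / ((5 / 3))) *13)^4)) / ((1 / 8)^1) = 122923862465185 / 1535088402432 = 80.08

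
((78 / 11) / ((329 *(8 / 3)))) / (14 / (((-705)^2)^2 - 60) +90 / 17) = 491350328773785 / 321845581873549888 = 0.00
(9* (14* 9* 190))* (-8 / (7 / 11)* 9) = -24377760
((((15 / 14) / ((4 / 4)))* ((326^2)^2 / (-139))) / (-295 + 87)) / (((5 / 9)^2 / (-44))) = -3773804274306 / 63245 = -59669606.68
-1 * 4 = -4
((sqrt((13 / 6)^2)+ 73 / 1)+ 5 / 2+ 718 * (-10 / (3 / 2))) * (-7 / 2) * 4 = 65926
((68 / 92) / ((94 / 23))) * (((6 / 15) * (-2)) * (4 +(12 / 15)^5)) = -459816 / 734375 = -0.63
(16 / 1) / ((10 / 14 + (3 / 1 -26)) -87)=-112 / 765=-0.15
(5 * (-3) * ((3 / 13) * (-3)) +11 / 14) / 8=2033 / 1456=1.40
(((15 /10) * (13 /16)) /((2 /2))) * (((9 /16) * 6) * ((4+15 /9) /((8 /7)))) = 41769 /2048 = 20.40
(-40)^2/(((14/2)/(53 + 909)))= 219885.71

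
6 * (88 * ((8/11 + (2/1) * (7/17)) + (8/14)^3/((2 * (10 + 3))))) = 62356512/75803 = 822.61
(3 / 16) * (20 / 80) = 3 / 64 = 0.05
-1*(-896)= 896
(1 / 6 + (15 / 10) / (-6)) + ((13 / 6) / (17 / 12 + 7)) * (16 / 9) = 1361 / 3636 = 0.37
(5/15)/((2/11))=11/6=1.83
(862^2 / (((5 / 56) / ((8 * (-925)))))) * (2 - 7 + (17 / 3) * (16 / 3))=-13979451485440 / 9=-1553272387271.11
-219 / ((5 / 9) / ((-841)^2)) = -1394050851 / 5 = -278810170.20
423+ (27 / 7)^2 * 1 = 21456 / 49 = 437.88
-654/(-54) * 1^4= 12.11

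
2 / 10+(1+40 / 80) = 17 / 10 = 1.70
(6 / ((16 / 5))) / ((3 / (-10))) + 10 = 15 / 4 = 3.75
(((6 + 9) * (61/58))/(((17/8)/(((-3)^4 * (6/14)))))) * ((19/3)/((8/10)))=7040925/3451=2040.26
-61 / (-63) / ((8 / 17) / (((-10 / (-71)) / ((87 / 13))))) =67405 / 1556604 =0.04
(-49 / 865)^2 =2401 / 748225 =0.00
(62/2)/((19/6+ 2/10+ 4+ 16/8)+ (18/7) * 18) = 210/377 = 0.56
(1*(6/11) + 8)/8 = 47/44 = 1.07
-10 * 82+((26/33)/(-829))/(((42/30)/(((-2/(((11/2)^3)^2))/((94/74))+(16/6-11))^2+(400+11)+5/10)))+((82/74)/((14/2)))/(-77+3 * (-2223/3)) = -834129135971677334287343828537/1016825707899405498200544900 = -820.33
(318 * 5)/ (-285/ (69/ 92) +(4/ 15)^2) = -178875/ 42742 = -4.18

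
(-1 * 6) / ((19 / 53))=-318 / 19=-16.74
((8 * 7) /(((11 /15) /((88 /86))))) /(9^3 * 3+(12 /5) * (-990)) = -160 /387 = -0.41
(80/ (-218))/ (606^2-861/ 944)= -37760/ 37787021607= -0.00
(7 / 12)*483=1127 / 4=281.75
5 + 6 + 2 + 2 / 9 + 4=155 / 9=17.22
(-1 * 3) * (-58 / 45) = 58 / 15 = 3.87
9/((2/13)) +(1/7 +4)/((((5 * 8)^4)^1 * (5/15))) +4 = 62.50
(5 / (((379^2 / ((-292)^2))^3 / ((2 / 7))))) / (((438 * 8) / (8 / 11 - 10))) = -180440151454720 / 228205435790926517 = -0.00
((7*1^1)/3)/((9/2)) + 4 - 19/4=-25/108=-0.23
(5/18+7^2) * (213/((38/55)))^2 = 13525885175/2888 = 4683478.25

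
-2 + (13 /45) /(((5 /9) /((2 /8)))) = -187 /100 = -1.87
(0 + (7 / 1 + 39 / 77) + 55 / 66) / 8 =3853 / 3696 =1.04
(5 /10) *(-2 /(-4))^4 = 1 /32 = 0.03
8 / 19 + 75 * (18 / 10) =2573 / 19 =135.42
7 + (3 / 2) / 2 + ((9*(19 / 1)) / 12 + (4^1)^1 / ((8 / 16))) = 30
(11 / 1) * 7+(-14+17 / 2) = 143 / 2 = 71.50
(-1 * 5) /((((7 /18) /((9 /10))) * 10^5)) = -81 /700000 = -0.00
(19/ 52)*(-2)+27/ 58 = -0.27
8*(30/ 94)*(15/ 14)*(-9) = -8100/ 329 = -24.62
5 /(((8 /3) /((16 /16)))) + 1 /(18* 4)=17 /9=1.89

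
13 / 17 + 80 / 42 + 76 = 28085 / 357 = 78.67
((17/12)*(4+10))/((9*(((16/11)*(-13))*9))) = -1309/101088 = -0.01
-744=-744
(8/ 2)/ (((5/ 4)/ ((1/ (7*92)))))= 4/ 805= 0.00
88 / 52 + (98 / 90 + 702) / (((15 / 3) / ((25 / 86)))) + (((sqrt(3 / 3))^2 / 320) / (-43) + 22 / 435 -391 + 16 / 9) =-1798005593 / 5187520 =-346.60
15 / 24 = 0.62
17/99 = 0.17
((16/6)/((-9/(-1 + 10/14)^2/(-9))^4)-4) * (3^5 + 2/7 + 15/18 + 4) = -360439276222/363182463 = -992.45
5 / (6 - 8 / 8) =1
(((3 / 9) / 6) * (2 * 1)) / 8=1 / 72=0.01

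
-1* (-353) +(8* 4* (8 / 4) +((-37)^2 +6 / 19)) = 33940 / 19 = 1786.32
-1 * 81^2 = -6561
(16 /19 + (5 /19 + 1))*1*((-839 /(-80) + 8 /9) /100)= 0.24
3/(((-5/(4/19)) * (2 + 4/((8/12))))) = -3/190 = -0.02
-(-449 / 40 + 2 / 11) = 11.04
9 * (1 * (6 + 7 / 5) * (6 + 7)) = 865.80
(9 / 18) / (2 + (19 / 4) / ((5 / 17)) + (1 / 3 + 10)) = 30 / 1709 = 0.02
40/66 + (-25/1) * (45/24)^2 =-184345/2112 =-87.28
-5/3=-1.67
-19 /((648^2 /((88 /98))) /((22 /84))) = -2299 /216040608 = -0.00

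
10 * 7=70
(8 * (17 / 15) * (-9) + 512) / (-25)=-2152 / 125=-17.22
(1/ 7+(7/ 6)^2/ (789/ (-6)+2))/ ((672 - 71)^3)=617/ 1012035356262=0.00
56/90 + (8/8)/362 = 10181/16290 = 0.62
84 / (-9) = -28 / 3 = -9.33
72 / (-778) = -36 / 389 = -0.09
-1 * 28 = -28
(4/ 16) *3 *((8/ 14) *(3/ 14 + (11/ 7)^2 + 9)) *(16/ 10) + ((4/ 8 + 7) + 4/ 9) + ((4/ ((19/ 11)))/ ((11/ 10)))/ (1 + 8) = 16.19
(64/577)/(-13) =-64/7501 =-0.01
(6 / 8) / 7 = 3 / 28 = 0.11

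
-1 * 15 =-15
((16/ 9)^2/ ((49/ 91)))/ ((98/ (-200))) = -332800/ 27783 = -11.98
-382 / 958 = -191 / 479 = -0.40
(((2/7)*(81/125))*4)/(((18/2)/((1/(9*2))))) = 4/875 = 0.00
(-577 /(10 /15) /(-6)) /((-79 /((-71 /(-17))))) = -40967 /5372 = -7.63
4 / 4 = 1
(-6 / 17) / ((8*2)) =-3 / 136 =-0.02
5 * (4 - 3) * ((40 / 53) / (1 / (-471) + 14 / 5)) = 471000 / 349217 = 1.35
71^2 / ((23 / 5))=25205 / 23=1095.87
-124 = -124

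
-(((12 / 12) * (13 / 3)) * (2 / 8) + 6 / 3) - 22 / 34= -761 / 204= -3.73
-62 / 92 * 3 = -93 / 46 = -2.02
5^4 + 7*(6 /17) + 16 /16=10684 /17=628.47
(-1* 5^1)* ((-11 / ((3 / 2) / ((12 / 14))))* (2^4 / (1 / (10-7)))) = 10560 / 7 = 1508.57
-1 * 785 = -785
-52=-52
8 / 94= 4 / 47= 0.09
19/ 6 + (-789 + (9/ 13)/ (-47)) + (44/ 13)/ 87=-27847505/ 35438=-785.81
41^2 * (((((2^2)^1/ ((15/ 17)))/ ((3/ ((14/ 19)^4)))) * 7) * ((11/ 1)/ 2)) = 169063360928/ 5864445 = 28828.54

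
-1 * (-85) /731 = 5 /43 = 0.12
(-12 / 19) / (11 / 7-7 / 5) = -3.68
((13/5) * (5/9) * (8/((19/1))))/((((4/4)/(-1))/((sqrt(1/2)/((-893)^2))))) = -52 * sqrt(2)/136363779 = -0.00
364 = 364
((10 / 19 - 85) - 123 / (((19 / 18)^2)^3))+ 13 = -7546045994 / 47045881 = -160.40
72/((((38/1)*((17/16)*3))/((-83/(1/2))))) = -31872/323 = -98.67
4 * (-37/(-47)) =148/47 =3.15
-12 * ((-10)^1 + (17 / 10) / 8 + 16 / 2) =429 / 20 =21.45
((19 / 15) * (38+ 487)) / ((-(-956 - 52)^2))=-95 / 145152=-0.00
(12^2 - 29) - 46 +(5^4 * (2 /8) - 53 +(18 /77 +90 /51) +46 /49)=6420963 /36652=175.19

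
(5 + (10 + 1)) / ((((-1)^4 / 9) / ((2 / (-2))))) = -144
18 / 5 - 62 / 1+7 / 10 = -57.70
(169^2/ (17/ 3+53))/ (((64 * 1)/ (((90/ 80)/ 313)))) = 771147/ 28205056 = 0.03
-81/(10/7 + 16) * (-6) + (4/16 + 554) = 142041/244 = 582.14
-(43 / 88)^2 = -0.24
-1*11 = -11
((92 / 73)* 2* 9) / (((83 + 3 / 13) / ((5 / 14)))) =26910 / 276451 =0.10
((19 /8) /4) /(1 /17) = 323 /32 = 10.09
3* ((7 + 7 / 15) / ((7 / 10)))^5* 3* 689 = 23119003648 / 27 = 856259394.37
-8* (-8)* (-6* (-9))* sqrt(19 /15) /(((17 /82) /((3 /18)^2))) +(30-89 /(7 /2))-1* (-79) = 585 /7 +2624* sqrt(285) /85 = 604.73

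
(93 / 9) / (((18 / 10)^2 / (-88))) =-68200 / 243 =-280.66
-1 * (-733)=733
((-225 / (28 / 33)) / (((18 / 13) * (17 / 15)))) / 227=-160875 / 216104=-0.74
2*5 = 10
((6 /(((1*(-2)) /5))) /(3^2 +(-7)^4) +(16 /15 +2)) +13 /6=18896 /3615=5.23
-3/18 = -0.17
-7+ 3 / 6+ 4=-5 / 2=-2.50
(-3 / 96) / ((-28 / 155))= 155 / 896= 0.17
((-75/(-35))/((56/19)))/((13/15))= 4275/5096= 0.84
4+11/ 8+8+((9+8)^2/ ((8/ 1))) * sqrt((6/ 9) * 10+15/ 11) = 107/ 8+289 * sqrt(8745)/ 264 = 115.75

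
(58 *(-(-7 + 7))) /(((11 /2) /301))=0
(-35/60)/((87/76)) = -133/261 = -0.51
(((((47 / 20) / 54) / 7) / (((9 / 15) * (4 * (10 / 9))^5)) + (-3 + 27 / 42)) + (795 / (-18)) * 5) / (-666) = 3839590297211 / 11457331200000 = 0.34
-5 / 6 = -0.83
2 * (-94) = -188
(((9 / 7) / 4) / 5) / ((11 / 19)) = 171 / 1540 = 0.11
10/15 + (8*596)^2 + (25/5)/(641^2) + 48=28022749005473/1232643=22733872.67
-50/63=-0.79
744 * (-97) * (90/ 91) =-6495120/ 91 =-71374.95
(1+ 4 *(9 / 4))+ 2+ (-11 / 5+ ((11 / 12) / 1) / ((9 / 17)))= 11.53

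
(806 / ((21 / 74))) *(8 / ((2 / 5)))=1192880 / 21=56803.81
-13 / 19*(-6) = 4.11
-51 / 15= -17 / 5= -3.40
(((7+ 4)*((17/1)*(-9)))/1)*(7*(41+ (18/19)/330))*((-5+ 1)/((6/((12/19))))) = 367121664/1805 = 203391.50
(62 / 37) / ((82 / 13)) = 403 / 1517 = 0.27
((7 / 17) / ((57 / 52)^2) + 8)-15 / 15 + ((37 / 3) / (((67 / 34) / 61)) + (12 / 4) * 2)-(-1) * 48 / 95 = 7320346097 / 18503055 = 395.63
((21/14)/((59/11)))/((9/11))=0.34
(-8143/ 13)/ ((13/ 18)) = -146574/ 169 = -867.30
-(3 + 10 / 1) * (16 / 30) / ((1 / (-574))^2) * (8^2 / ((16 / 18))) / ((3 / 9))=-2467116288 / 5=-493423257.60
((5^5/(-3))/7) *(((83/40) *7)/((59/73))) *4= -3786875/354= -10697.39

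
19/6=3.17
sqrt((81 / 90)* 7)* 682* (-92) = -94116* sqrt(70) / 5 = -157486.19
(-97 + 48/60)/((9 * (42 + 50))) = -481/4140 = -0.12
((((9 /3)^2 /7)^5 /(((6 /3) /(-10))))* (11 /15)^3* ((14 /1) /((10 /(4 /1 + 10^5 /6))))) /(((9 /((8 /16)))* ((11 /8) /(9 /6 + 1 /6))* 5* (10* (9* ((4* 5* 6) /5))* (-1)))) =1512863 /1500625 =1.01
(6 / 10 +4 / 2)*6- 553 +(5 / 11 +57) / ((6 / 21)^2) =166.42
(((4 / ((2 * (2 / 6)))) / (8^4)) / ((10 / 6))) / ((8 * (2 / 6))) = 27 / 81920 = 0.00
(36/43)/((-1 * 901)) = -36/38743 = -0.00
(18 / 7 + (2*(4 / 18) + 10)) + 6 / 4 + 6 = 2585 / 126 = 20.52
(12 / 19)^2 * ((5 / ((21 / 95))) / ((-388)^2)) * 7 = 75 / 178771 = 0.00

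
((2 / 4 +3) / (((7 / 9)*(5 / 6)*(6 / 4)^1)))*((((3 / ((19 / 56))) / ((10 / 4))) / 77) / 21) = 288 / 36575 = 0.01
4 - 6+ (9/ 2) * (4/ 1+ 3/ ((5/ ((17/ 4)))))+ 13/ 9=10411/ 360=28.92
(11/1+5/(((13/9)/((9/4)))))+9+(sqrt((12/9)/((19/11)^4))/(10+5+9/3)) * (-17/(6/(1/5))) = 1445/52 - 2057 * sqrt(3)/292410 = 27.78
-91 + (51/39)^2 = -15090/169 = -89.29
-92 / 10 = -46 / 5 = -9.20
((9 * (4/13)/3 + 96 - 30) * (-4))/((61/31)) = -107880/793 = -136.04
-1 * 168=-168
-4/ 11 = -0.36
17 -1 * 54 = -37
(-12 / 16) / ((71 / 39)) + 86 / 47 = 18925 / 13348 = 1.42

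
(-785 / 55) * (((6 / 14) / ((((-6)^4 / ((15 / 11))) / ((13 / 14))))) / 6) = -10205 / 10245312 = -0.00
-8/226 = -4/113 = -0.04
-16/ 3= -5.33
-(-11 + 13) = -2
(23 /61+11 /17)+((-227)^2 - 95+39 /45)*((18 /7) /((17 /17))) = 4800453276 /36295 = 132262.11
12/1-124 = -112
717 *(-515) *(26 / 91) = -738510 / 7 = -105501.43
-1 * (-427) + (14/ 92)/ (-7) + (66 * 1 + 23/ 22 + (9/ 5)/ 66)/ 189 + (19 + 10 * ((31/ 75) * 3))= 31336061/ 68310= 458.73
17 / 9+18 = 19.89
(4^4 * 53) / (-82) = -6784 / 41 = -165.46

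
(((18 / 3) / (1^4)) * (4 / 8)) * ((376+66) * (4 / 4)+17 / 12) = 5321 / 4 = 1330.25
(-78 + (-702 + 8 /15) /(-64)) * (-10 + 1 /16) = 1705487 /2560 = 666.21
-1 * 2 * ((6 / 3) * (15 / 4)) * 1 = -15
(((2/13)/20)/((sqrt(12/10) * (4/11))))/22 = sqrt(30)/6240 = 0.00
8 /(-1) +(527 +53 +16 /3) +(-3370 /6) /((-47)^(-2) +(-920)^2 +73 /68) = 44041106169056 /76283758875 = 577.33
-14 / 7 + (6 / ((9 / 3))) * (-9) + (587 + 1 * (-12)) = 555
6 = 6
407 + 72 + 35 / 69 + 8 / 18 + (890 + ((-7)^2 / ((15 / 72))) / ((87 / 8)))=41768252 / 30015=1391.58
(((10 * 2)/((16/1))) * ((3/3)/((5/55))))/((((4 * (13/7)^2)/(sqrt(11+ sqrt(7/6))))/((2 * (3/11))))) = 245 * sqrt(6 * sqrt(42)+ 396)/2704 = 1.89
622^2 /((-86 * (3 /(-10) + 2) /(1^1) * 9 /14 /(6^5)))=-23398744320 /731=-32009226.16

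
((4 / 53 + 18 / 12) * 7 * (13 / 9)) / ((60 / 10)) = 15197 / 5724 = 2.65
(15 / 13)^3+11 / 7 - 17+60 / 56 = -394347 / 30758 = -12.82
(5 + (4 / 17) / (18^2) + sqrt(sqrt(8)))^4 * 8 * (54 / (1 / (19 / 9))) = 304 * (1377 * 2^(3 / 4) + 6886)^4 / 1198435061547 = 1818677.36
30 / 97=0.31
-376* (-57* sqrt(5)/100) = 5358* sqrt(5)/25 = 479.23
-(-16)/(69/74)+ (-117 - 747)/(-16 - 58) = 73616/2553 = 28.84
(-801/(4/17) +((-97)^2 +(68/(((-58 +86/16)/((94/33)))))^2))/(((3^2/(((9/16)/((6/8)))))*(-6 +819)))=4646497631515/7532234881776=0.62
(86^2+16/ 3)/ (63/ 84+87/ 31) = 393328/ 189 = 2081.10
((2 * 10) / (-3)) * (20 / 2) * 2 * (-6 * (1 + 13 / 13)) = 1600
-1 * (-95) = 95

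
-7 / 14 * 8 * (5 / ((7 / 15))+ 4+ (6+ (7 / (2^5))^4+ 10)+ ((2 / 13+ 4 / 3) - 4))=-8073642097 / 71565312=-112.82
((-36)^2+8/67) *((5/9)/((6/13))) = 2822300/1809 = 1560.14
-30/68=-15/34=-0.44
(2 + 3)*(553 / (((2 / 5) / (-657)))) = -9083025 / 2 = -4541512.50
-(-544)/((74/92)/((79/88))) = 247112/407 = 607.15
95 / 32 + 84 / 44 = 1717 / 352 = 4.88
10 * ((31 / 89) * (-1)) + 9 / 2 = 181 / 178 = 1.02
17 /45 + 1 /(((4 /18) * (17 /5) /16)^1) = 16489 /765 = 21.55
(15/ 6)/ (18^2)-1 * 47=-30451/ 648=-46.99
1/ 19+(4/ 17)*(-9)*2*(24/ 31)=-32305/ 10013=-3.23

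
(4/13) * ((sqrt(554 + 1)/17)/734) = 2 * sqrt(555)/81107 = 0.00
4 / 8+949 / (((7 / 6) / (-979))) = -11148845 / 14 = -796346.07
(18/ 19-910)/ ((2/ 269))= -2323084/ 19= -122267.58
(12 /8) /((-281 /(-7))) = 21 /562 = 0.04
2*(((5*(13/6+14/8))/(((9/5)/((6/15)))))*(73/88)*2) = 17155/1188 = 14.44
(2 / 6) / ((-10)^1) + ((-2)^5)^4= 31457279 / 30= 1048575.97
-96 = -96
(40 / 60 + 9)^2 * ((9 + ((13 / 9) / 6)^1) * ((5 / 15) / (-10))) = -419659 / 14580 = -28.78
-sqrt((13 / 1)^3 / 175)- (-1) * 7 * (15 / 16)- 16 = -151 / 16- 13 * sqrt(91) / 35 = -12.98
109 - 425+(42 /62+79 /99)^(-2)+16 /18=-58061126575 /184525056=-314.65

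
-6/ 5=-1.20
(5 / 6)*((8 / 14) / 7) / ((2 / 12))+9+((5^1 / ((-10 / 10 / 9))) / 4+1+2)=227 / 196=1.16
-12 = -12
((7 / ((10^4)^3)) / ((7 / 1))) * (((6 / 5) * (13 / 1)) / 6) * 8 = 13 / 625000000000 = 0.00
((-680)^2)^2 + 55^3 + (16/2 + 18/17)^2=61792224746091/289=213813926457.06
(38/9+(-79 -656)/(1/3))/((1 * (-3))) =19807/27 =733.59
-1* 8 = -8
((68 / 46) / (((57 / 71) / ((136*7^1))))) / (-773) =-2298128 / 1013403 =-2.27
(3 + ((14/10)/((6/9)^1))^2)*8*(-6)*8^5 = -11654922.24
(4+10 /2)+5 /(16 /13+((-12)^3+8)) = 201031 /22344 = 9.00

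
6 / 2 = 3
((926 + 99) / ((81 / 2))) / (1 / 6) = 4100 / 27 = 151.85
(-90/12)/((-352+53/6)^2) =-270/4239481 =-0.00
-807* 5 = -4035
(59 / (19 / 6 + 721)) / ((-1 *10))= -177 / 21725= -0.01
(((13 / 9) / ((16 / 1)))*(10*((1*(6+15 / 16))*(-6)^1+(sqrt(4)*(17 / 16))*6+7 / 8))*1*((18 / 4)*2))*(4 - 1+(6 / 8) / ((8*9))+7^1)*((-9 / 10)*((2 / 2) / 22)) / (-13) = -20181 / 2816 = -7.17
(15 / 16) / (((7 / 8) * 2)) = 15 / 28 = 0.54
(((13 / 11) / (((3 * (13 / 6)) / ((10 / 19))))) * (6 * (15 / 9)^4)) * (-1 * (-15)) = 125000 / 1881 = 66.45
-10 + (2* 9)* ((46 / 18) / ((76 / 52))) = 408 / 19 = 21.47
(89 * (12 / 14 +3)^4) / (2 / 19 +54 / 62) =27858668661 / 1380575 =20179.03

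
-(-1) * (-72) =-72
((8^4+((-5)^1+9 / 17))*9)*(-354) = -221605416 / 17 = -13035612.71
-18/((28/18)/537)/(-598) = 43497/4186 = 10.39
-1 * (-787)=787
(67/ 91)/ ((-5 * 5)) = -67/ 2275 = -0.03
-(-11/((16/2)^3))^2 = -121/262144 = -0.00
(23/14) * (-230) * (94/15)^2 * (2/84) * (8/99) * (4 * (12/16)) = -18696976/218295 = -85.65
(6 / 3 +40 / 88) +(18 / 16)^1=315 / 88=3.58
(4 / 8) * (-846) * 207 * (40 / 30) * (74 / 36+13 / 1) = -1757706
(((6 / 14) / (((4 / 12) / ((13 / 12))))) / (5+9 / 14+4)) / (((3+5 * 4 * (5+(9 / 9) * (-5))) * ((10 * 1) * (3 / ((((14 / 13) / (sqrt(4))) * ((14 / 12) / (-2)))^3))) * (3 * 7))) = -0.00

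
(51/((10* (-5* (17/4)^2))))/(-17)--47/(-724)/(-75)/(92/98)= 612691/144372840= 0.00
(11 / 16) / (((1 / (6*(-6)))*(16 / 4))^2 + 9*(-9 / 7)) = -6237 / 104864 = -0.06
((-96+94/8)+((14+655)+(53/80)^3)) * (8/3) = 99846959/64000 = 1560.11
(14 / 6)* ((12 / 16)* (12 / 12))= 7 / 4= 1.75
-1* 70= -70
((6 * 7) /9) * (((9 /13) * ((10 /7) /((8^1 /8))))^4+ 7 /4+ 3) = 1565364259 /58778538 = 26.63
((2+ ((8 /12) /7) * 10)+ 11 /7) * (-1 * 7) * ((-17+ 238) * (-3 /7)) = 20995 /7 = 2999.29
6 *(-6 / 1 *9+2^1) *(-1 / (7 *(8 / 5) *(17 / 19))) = 3705 / 119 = 31.13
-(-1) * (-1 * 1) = -1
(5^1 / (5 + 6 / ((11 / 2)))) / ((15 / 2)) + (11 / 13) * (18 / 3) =5.19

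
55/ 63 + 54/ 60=1117/ 630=1.77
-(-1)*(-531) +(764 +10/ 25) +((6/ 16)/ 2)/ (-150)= 186719/ 800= 233.40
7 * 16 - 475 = -363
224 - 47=177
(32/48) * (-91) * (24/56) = -26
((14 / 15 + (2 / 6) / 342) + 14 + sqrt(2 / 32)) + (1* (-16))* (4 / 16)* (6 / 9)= 128431 / 10260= 12.52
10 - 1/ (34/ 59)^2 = 8079/ 1156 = 6.99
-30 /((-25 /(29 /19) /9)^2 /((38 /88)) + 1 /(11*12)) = -89919720 /23012707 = -3.91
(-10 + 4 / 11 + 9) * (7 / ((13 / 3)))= -147 / 143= -1.03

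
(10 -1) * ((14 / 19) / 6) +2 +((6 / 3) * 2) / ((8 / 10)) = 154 / 19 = 8.11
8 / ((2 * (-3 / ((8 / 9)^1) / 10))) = -320 / 27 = -11.85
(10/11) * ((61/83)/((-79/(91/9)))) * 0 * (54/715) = 0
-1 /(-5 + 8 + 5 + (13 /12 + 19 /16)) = -48 /493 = -0.10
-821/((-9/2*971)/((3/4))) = 821/5826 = 0.14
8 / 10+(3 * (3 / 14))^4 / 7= 1108453 / 1344560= 0.82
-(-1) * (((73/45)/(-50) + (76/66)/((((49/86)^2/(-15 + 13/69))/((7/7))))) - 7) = -11631356117/195252750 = -59.57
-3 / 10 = -0.30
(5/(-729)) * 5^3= -0.86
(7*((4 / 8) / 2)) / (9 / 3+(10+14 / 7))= 7 / 60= 0.12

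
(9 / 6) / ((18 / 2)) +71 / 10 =109 / 15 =7.27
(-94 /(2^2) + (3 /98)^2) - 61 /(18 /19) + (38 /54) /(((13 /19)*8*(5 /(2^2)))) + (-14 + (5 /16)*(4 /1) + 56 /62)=-13014553912 /130626405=-99.63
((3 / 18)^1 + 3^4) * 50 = 12175 / 3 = 4058.33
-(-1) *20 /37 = 20 /37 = 0.54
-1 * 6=-6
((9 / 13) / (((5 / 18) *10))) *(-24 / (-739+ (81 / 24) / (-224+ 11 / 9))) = 0.01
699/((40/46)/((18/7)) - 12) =-144693/2414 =-59.94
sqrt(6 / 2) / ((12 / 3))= 0.43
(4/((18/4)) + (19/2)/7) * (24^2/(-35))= -9056/245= -36.96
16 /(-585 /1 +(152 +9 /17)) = -34 /919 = -0.04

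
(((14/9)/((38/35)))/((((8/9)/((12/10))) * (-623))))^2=441/45751696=0.00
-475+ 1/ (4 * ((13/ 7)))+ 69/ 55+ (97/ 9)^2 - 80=-101339747/ 231660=-437.45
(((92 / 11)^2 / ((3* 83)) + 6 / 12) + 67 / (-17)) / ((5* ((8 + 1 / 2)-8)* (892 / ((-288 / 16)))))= 9711951 / 380730130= 0.03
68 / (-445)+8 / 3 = 3356 / 1335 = 2.51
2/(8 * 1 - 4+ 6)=1/5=0.20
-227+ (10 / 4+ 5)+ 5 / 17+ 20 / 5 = -7317 / 34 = -215.21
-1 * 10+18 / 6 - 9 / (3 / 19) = -64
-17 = -17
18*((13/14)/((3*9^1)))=13/21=0.62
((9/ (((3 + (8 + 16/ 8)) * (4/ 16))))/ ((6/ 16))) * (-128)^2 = 1572864/ 13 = 120989.54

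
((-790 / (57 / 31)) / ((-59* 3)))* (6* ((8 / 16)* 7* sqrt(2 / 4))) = 85715* sqrt(2) / 3363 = 36.04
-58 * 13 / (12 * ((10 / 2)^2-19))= -377 / 36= -10.47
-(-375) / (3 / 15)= 1875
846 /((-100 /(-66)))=13959 /25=558.36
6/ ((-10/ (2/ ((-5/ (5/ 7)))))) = 6/ 35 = 0.17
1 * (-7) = -7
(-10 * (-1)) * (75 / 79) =750 / 79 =9.49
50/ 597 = 0.08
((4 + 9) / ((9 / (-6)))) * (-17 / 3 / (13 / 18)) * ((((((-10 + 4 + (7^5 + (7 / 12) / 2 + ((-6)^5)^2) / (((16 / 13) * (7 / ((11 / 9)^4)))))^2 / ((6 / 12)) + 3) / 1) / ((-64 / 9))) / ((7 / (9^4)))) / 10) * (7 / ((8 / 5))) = -1924729222154354578.72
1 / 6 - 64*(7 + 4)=-4223 / 6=-703.83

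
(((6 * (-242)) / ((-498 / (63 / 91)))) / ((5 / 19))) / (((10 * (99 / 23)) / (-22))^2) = 2.00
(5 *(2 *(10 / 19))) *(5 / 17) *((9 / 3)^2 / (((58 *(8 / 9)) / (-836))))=-111375 / 493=-225.91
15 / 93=5 / 31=0.16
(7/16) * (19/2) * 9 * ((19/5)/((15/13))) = 98553/800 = 123.19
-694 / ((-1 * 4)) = 347 / 2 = 173.50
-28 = -28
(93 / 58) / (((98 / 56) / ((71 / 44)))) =6603 / 4466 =1.48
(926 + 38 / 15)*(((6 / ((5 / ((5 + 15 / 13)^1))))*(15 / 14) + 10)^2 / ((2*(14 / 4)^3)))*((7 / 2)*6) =29604242560 / 405769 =72958.36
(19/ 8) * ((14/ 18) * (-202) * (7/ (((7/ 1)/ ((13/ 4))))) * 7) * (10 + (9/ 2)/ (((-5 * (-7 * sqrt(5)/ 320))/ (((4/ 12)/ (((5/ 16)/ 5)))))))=-5588128 * sqrt(5)/ 15 - 6112015/ 72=-917918.04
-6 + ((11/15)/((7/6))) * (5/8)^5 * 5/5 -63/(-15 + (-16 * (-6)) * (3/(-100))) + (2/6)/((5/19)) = -294750727/256327680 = -1.15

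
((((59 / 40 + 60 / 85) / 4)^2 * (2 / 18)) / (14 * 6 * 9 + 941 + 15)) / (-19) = -2199289 / 2165896396800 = -0.00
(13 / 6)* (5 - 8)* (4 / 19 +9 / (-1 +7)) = -845 / 76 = -11.12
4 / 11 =0.36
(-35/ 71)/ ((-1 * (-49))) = -0.01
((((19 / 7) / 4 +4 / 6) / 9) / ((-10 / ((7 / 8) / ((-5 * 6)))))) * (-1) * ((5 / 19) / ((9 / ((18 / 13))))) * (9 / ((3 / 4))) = -113 / 533520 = -0.00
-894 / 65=-13.75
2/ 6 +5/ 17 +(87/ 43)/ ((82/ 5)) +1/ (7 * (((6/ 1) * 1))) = 0.77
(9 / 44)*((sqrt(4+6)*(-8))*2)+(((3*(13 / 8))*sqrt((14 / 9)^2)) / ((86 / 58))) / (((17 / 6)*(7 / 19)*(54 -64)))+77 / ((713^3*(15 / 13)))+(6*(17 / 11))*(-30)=-48732968613450799 / 174875875618620 -36*sqrt(10) / 11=-289.02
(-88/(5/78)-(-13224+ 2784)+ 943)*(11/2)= 550561/10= 55056.10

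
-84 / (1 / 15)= -1260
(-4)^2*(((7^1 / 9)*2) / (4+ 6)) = 112 / 45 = 2.49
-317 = -317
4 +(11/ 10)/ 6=251/ 60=4.18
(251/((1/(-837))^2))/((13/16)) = 2813485104/13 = 216421931.08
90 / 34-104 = -1723 / 17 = -101.35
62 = 62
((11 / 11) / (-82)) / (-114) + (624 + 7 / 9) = 624.78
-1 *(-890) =890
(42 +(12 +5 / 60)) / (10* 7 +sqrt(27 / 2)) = 22715 / 29319-649* sqrt(6) / 39092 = 0.73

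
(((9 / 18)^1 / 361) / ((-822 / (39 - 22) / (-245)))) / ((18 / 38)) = 0.01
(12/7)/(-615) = -4/1435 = -0.00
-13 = -13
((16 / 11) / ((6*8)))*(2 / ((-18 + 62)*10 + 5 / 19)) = 38 / 276045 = 0.00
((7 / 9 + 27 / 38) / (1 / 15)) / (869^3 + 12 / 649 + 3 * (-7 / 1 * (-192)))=1651705 / 48552494290194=0.00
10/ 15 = 2/ 3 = 0.67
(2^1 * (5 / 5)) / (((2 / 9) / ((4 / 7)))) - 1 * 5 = 1 / 7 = 0.14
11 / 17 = 0.65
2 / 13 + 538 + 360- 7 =11585 / 13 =891.15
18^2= 324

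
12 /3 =4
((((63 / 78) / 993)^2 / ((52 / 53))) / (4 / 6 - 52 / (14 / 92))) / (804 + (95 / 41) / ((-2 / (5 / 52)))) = -319431 / 129873944694787228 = -0.00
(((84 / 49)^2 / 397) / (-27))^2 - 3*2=-20434637030 / 3405772881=-6.00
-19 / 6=-3.17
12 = 12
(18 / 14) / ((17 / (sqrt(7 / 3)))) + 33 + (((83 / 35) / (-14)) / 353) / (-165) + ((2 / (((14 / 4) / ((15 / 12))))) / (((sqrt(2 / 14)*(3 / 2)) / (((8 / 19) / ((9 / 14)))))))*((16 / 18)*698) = 3*sqrt(21) / 119 + 941821733 / 28540050 + 893440*sqrt(7) / 4617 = 545.10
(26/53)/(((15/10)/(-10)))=-520/159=-3.27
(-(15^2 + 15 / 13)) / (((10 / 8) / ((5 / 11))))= -11760 / 143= -82.24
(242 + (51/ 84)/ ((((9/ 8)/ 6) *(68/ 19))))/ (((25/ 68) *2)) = 173434/ 525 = 330.35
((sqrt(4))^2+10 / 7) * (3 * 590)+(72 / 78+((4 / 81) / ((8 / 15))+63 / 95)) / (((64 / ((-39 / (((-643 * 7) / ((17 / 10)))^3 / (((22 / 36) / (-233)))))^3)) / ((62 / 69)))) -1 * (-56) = 9664.57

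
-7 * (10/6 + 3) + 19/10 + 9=-21.77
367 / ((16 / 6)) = 1101 / 8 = 137.62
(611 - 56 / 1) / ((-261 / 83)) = -15355 / 87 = -176.49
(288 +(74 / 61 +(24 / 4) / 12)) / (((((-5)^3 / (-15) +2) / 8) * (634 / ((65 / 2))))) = 11.50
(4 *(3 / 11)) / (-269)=-12 / 2959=-0.00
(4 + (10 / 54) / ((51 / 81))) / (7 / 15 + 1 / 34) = 8.66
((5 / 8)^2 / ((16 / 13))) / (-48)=-325 / 49152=-0.01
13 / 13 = 1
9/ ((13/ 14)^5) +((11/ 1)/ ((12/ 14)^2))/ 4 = 897146831/ 53466192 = 16.78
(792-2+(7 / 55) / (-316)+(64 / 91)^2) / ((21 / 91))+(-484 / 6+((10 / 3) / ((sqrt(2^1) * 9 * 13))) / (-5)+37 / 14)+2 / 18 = 333549564709 / 99639540-sqrt(2) / 351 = 3347.56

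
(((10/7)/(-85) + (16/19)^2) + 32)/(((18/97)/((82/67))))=5585418110/25904277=215.62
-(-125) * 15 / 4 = 1875 / 4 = 468.75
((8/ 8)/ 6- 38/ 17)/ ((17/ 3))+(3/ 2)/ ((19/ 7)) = 1030/ 5491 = 0.19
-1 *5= -5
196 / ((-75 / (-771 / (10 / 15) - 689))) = 361718 / 75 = 4822.91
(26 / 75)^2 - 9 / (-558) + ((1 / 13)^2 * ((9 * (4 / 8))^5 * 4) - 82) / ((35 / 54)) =-58.99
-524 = -524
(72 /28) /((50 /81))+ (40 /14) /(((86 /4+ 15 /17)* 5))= 558169 /133175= 4.19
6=6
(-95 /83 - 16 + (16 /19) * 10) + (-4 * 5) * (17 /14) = -364389 /11039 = -33.01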